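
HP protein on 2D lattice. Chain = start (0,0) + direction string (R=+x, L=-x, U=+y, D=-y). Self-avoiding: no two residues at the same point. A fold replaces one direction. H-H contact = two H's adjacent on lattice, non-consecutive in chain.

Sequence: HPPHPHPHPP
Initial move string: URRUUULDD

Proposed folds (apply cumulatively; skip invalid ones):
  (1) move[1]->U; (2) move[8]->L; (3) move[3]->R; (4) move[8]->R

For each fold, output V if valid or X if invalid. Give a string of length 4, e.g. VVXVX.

Initial: URRUUULDD -> [(0, 0), (0, 1), (1, 1), (2, 1), (2, 2), (2, 3), (2, 4), (1, 4), (1, 3), (1, 2)]
Fold 1: move[1]->U => UURUUULDD VALID
Fold 2: move[8]->L => UURUUULDL VALID
Fold 3: move[3]->R => UURRUULDL VALID
Fold 4: move[8]->R => UURRUULDR INVALID (collision), skipped

Answer: VVVX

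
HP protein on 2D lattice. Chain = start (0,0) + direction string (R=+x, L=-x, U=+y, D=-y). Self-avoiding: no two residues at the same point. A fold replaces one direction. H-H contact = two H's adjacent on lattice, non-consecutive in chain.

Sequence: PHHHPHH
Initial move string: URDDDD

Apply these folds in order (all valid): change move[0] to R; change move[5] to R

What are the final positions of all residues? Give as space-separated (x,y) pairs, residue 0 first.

Answer: (0,0) (1,0) (2,0) (2,-1) (2,-2) (2,-3) (3,-3)

Derivation:
Initial moves: URDDDD
Fold: move[0]->R => RRDDDD (positions: [(0, 0), (1, 0), (2, 0), (2, -1), (2, -2), (2, -3), (2, -4)])
Fold: move[5]->R => RRDDDR (positions: [(0, 0), (1, 0), (2, 0), (2, -1), (2, -2), (2, -3), (3, -3)])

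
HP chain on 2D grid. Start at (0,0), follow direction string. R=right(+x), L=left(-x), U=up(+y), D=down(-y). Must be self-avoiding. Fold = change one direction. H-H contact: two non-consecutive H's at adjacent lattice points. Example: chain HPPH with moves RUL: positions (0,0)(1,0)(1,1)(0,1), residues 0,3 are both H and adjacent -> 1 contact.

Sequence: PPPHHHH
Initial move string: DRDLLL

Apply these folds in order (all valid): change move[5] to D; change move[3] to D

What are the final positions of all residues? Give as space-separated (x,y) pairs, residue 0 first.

Answer: (0,0) (0,-1) (1,-1) (1,-2) (1,-3) (0,-3) (0,-4)

Derivation:
Initial moves: DRDLLL
Fold: move[5]->D => DRDLLD (positions: [(0, 0), (0, -1), (1, -1), (1, -2), (0, -2), (-1, -2), (-1, -3)])
Fold: move[3]->D => DRDDLD (positions: [(0, 0), (0, -1), (1, -1), (1, -2), (1, -3), (0, -3), (0, -4)])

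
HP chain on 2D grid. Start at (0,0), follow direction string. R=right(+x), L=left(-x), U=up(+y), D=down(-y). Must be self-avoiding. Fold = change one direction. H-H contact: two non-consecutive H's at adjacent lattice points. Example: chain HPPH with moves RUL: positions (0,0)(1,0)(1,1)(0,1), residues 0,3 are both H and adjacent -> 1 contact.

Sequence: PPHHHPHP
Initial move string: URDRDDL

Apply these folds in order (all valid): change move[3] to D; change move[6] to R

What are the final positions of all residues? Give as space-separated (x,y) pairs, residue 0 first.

Answer: (0,0) (0,1) (1,1) (1,0) (1,-1) (1,-2) (1,-3) (2,-3)

Derivation:
Initial moves: URDRDDL
Fold: move[3]->D => URDDDDL (positions: [(0, 0), (0, 1), (1, 1), (1, 0), (1, -1), (1, -2), (1, -3), (0, -3)])
Fold: move[6]->R => URDDDDR (positions: [(0, 0), (0, 1), (1, 1), (1, 0), (1, -1), (1, -2), (1, -3), (2, -3)])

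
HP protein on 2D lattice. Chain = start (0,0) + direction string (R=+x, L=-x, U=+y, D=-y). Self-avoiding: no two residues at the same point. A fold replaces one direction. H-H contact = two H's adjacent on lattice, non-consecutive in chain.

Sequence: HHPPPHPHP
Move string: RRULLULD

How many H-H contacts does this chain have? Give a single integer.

Positions: [(0, 0), (1, 0), (2, 0), (2, 1), (1, 1), (0, 1), (0, 2), (-1, 2), (-1, 1)]
H-H contact: residue 0 @(0,0) - residue 5 @(0, 1)

Answer: 1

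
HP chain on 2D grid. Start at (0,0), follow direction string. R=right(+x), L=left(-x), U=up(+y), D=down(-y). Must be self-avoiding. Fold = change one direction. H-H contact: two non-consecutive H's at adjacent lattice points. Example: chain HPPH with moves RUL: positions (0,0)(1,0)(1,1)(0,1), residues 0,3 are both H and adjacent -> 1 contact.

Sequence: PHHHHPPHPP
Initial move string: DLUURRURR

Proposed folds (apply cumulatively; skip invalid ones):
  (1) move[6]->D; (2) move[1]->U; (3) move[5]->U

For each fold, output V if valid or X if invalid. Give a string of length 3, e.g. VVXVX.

Answer: VXX

Derivation:
Initial: DLUURRURR -> [(0, 0), (0, -1), (-1, -1), (-1, 0), (-1, 1), (0, 1), (1, 1), (1, 2), (2, 2), (3, 2)]
Fold 1: move[6]->D => DLUURRDRR VALID
Fold 2: move[1]->U => DUUURRDRR INVALID (collision), skipped
Fold 3: move[5]->U => DLUURUDRR INVALID (collision), skipped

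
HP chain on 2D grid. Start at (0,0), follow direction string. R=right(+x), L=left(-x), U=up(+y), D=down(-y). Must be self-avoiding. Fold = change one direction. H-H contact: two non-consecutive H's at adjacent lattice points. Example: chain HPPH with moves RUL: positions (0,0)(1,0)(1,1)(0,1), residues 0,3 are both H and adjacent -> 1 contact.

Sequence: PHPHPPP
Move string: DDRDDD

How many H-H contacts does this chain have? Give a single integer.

Answer: 0

Derivation:
Positions: [(0, 0), (0, -1), (0, -2), (1, -2), (1, -3), (1, -4), (1, -5)]
No H-H contacts found.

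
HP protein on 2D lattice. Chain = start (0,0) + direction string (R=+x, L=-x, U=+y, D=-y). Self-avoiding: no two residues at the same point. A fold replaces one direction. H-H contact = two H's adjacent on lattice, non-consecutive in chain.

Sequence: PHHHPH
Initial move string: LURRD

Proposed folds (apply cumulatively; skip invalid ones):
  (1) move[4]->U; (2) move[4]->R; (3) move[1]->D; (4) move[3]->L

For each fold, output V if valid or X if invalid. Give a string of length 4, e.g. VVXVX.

Initial: LURRD -> [(0, 0), (-1, 0), (-1, 1), (0, 1), (1, 1), (1, 0)]
Fold 1: move[4]->U => LURRU VALID
Fold 2: move[4]->R => LURRR VALID
Fold 3: move[1]->D => LDRRR VALID
Fold 4: move[3]->L => LDRLR INVALID (collision), skipped

Answer: VVVX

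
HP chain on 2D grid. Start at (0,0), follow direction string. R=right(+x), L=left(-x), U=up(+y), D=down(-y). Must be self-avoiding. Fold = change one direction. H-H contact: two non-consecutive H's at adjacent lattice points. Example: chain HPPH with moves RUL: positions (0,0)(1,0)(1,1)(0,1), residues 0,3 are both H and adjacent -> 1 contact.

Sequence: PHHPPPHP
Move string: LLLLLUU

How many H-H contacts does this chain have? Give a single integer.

Answer: 0

Derivation:
Positions: [(0, 0), (-1, 0), (-2, 0), (-3, 0), (-4, 0), (-5, 0), (-5, 1), (-5, 2)]
No H-H contacts found.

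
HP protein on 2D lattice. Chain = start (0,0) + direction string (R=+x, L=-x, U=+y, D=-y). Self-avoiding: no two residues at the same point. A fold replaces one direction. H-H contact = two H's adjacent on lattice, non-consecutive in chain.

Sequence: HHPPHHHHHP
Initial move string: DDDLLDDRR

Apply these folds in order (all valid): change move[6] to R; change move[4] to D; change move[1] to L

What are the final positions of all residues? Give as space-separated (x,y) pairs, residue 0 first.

Answer: (0,0) (0,-1) (-1,-1) (-1,-2) (-2,-2) (-2,-3) (-2,-4) (-1,-4) (0,-4) (1,-4)

Derivation:
Initial moves: DDDLLDDRR
Fold: move[6]->R => DDDLLDRRR (positions: [(0, 0), (0, -1), (0, -2), (0, -3), (-1, -3), (-2, -3), (-2, -4), (-1, -4), (0, -4), (1, -4)])
Fold: move[4]->D => DDDLDDRRR (positions: [(0, 0), (0, -1), (0, -2), (0, -3), (-1, -3), (-1, -4), (-1, -5), (0, -5), (1, -5), (2, -5)])
Fold: move[1]->L => DLDLDDRRR (positions: [(0, 0), (0, -1), (-1, -1), (-1, -2), (-2, -2), (-2, -3), (-2, -4), (-1, -4), (0, -4), (1, -4)])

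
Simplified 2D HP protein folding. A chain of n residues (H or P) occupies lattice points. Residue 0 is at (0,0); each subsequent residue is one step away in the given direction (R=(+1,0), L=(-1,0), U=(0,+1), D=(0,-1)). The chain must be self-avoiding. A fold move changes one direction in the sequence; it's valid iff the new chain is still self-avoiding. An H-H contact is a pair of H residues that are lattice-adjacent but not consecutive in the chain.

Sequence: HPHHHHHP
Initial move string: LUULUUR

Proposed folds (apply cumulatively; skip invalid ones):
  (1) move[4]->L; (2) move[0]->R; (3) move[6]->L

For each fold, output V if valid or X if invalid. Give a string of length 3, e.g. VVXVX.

Initial: LUULUUR -> [(0, 0), (-1, 0), (-1, 1), (-1, 2), (-2, 2), (-2, 3), (-2, 4), (-1, 4)]
Fold 1: move[4]->L => LUULLUR VALID
Fold 2: move[0]->R => RUULLUR VALID
Fold 3: move[6]->L => RUULLUL VALID

Answer: VVV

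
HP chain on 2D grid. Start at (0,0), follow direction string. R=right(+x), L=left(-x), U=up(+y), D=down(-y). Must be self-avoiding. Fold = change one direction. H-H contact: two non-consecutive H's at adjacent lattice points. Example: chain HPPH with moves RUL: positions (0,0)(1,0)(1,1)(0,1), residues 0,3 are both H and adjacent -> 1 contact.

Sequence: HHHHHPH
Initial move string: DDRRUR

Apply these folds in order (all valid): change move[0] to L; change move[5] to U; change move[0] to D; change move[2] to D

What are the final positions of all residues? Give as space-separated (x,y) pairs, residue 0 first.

Initial moves: DDRRUR
Fold: move[0]->L => LDRRUR (positions: [(0, 0), (-1, 0), (-1, -1), (0, -1), (1, -1), (1, 0), (2, 0)])
Fold: move[5]->U => LDRRUU (positions: [(0, 0), (-1, 0), (-1, -1), (0, -1), (1, -1), (1, 0), (1, 1)])
Fold: move[0]->D => DDRRUU (positions: [(0, 0), (0, -1), (0, -2), (1, -2), (2, -2), (2, -1), (2, 0)])
Fold: move[2]->D => DDDRUU (positions: [(0, 0), (0, -1), (0, -2), (0, -3), (1, -3), (1, -2), (1, -1)])

Answer: (0,0) (0,-1) (0,-2) (0,-3) (1,-3) (1,-2) (1,-1)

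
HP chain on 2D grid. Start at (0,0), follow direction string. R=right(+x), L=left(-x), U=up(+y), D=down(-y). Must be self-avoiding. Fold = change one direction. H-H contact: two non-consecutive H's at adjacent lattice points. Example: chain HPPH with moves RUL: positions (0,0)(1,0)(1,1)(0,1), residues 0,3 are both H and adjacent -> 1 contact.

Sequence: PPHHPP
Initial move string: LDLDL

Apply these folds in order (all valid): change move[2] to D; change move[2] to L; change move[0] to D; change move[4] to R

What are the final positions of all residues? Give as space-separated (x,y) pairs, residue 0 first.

Answer: (0,0) (0,-1) (0,-2) (-1,-2) (-1,-3) (0,-3)

Derivation:
Initial moves: LDLDL
Fold: move[2]->D => LDDDL (positions: [(0, 0), (-1, 0), (-1, -1), (-1, -2), (-1, -3), (-2, -3)])
Fold: move[2]->L => LDLDL (positions: [(0, 0), (-1, 0), (-1, -1), (-2, -1), (-2, -2), (-3, -2)])
Fold: move[0]->D => DDLDL (positions: [(0, 0), (0, -1), (0, -2), (-1, -2), (-1, -3), (-2, -3)])
Fold: move[4]->R => DDLDR (positions: [(0, 0), (0, -1), (0, -2), (-1, -2), (-1, -3), (0, -3)])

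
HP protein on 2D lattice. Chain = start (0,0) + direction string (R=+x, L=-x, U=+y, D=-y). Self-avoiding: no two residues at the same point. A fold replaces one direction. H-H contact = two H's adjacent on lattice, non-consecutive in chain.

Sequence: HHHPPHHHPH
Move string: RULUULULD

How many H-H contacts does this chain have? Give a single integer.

Answer: 1

Derivation:
Positions: [(0, 0), (1, 0), (1, 1), (0, 1), (0, 2), (0, 3), (-1, 3), (-1, 4), (-2, 4), (-2, 3)]
H-H contact: residue 6 @(-1,3) - residue 9 @(-2, 3)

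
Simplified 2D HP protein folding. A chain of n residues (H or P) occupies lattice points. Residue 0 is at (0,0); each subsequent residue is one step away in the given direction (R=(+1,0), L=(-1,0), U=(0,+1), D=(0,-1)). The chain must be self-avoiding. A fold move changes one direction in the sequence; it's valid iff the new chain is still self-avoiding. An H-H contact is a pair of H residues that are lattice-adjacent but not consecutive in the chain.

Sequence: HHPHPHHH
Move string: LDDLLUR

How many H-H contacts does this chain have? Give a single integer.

Answer: 0

Derivation:
Positions: [(0, 0), (-1, 0), (-1, -1), (-1, -2), (-2, -2), (-3, -2), (-3, -1), (-2, -1)]
No H-H contacts found.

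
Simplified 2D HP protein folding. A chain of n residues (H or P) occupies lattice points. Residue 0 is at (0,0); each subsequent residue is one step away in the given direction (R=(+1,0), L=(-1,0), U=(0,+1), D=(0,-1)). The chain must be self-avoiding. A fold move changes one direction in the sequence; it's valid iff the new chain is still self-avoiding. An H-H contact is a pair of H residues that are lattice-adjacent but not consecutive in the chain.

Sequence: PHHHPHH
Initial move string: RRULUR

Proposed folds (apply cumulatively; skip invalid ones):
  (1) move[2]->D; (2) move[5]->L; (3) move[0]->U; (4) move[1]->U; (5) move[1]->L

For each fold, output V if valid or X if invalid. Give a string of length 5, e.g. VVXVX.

Initial: RRULUR -> [(0, 0), (1, 0), (2, 0), (2, 1), (1, 1), (1, 2), (2, 2)]
Fold 1: move[2]->D => RRDLUR INVALID (collision), skipped
Fold 2: move[5]->L => RRULUL VALID
Fold 3: move[0]->U => URULUL VALID
Fold 4: move[1]->U => UUULUL VALID
Fold 5: move[1]->L => ULULUL VALID

Answer: XVVVV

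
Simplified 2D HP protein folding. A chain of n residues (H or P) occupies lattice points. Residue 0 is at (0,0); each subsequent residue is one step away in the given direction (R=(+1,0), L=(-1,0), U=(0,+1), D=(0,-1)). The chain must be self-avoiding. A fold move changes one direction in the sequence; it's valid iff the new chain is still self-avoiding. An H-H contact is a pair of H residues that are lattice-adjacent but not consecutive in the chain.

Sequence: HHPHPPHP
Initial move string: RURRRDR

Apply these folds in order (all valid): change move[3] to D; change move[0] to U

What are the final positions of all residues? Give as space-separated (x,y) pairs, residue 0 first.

Answer: (0,0) (0,1) (0,2) (1,2) (1,1) (2,1) (2,0) (3,0)

Derivation:
Initial moves: RURRRDR
Fold: move[3]->D => RURDRDR (positions: [(0, 0), (1, 0), (1, 1), (2, 1), (2, 0), (3, 0), (3, -1), (4, -1)])
Fold: move[0]->U => UURDRDR (positions: [(0, 0), (0, 1), (0, 2), (1, 2), (1, 1), (2, 1), (2, 0), (3, 0)])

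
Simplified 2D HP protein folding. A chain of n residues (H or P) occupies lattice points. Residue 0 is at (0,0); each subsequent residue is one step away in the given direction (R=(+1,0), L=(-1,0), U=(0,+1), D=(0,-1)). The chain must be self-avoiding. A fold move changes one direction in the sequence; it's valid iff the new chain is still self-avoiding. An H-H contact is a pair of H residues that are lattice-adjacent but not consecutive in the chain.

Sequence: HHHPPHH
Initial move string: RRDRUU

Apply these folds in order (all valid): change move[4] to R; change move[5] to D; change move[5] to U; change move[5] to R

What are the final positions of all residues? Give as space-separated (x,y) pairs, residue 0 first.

Initial moves: RRDRUU
Fold: move[4]->R => RRDRRU (positions: [(0, 0), (1, 0), (2, 0), (2, -1), (3, -1), (4, -1), (4, 0)])
Fold: move[5]->D => RRDRRD (positions: [(0, 0), (1, 0), (2, 0), (2, -1), (3, -1), (4, -1), (4, -2)])
Fold: move[5]->U => RRDRRU (positions: [(0, 0), (1, 0), (2, 0), (2, -1), (3, -1), (4, -1), (4, 0)])
Fold: move[5]->R => RRDRRR (positions: [(0, 0), (1, 0), (2, 0), (2, -1), (3, -1), (4, -1), (5, -1)])

Answer: (0,0) (1,0) (2,0) (2,-1) (3,-1) (4,-1) (5,-1)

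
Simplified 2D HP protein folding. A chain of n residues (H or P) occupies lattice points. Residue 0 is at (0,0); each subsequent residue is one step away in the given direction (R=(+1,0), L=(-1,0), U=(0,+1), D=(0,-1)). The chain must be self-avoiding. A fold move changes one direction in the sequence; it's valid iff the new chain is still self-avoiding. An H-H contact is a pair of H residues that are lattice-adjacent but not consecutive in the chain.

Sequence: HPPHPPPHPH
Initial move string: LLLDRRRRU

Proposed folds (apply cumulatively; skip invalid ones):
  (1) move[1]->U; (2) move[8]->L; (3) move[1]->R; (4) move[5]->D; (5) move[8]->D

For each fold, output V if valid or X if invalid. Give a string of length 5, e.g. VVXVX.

Answer: XXXVV

Derivation:
Initial: LLLDRRRRU -> [(0, 0), (-1, 0), (-2, 0), (-3, 0), (-3, -1), (-2, -1), (-1, -1), (0, -1), (1, -1), (1, 0)]
Fold 1: move[1]->U => LULDRRRRU INVALID (collision), skipped
Fold 2: move[8]->L => LLLDRRRRL INVALID (collision), skipped
Fold 3: move[1]->R => LRLDRRRRU INVALID (collision), skipped
Fold 4: move[5]->D => LLLDRDRRU VALID
Fold 5: move[8]->D => LLLDRDRRD VALID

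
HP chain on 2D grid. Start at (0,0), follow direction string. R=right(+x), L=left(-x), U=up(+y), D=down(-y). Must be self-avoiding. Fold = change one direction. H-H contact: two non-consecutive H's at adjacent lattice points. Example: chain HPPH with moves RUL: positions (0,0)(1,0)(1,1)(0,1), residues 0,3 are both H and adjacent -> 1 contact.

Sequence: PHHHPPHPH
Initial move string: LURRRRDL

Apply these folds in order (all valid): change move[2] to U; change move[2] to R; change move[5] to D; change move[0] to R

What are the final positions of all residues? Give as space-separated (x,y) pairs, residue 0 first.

Answer: (0,0) (1,0) (1,1) (2,1) (3,1) (4,1) (4,0) (4,-1) (3,-1)

Derivation:
Initial moves: LURRRRDL
Fold: move[2]->U => LUURRRDL (positions: [(0, 0), (-1, 0), (-1, 1), (-1, 2), (0, 2), (1, 2), (2, 2), (2, 1), (1, 1)])
Fold: move[2]->R => LURRRRDL (positions: [(0, 0), (-1, 0), (-1, 1), (0, 1), (1, 1), (2, 1), (3, 1), (3, 0), (2, 0)])
Fold: move[5]->D => LURRRDDL (positions: [(0, 0), (-1, 0), (-1, 1), (0, 1), (1, 1), (2, 1), (2, 0), (2, -1), (1, -1)])
Fold: move[0]->R => RURRRDDL (positions: [(0, 0), (1, 0), (1, 1), (2, 1), (3, 1), (4, 1), (4, 0), (4, -1), (3, -1)])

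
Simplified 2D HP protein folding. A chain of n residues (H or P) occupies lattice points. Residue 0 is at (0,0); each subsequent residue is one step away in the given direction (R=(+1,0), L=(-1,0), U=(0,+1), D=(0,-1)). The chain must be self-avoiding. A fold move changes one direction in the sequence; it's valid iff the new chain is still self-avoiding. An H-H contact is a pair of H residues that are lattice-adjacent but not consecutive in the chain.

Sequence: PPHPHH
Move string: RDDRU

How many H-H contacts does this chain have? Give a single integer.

Answer: 1

Derivation:
Positions: [(0, 0), (1, 0), (1, -1), (1, -2), (2, -2), (2, -1)]
H-H contact: residue 2 @(1,-1) - residue 5 @(2, -1)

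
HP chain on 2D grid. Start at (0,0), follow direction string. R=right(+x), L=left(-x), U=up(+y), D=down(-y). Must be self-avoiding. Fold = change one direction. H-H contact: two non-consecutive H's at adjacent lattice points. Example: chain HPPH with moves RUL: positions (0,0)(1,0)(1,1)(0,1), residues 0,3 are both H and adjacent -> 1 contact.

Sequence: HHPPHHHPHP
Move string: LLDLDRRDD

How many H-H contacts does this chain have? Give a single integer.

Positions: [(0, 0), (-1, 0), (-2, 0), (-2, -1), (-3, -1), (-3, -2), (-2, -2), (-1, -2), (-1, -3), (-1, -4)]
No H-H contacts found.

Answer: 0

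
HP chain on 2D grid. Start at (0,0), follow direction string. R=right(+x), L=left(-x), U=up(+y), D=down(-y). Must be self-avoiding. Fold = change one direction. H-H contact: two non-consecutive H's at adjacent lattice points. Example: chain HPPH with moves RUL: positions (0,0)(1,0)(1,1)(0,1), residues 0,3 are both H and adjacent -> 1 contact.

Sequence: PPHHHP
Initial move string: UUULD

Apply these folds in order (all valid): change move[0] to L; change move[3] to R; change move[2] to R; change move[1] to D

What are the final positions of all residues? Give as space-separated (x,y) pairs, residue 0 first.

Answer: (0,0) (-1,0) (-1,-1) (0,-1) (1,-1) (1,-2)

Derivation:
Initial moves: UUULD
Fold: move[0]->L => LUULD (positions: [(0, 0), (-1, 0), (-1, 1), (-1, 2), (-2, 2), (-2, 1)])
Fold: move[3]->R => LUURD (positions: [(0, 0), (-1, 0), (-1, 1), (-1, 2), (0, 2), (0, 1)])
Fold: move[2]->R => LURRD (positions: [(0, 0), (-1, 0), (-1, 1), (0, 1), (1, 1), (1, 0)])
Fold: move[1]->D => LDRRD (positions: [(0, 0), (-1, 0), (-1, -1), (0, -1), (1, -1), (1, -2)])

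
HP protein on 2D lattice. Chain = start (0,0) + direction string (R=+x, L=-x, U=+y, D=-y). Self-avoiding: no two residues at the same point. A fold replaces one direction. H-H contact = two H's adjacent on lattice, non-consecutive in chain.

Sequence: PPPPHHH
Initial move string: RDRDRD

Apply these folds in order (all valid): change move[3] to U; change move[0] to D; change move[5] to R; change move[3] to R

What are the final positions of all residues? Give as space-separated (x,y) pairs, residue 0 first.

Initial moves: RDRDRD
Fold: move[3]->U => RDRURD (positions: [(0, 0), (1, 0), (1, -1), (2, -1), (2, 0), (3, 0), (3, -1)])
Fold: move[0]->D => DDRURD (positions: [(0, 0), (0, -1), (0, -2), (1, -2), (1, -1), (2, -1), (2, -2)])
Fold: move[5]->R => DDRURR (positions: [(0, 0), (0, -1), (0, -2), (1, -2), (1, -1), (2, -1), (3, -1)])
Fold: move[3]->R => DDRRRR (positions: [(0, 0), (0, -1), (0, -2), (1, -2), (2, -2), (3, -2), (4, -2)])

Answer: (0,0) (0,-1) (0,-2) (1,-2) (2,-2) (3,-2) (4,-2)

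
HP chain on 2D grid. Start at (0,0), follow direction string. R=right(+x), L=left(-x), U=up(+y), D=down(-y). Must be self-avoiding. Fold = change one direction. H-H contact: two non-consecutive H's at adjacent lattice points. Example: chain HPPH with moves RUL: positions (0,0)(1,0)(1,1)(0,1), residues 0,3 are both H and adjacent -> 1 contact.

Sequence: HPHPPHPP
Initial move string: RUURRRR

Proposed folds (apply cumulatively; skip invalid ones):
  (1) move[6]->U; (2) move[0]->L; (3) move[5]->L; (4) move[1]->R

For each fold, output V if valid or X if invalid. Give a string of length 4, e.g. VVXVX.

Initial: RUURRRR -> [(0, 0), (1, 0), (1, 1), (1, 2), (2, 2), (3, 2), (4, 2), (5, 2)]
Fold 1: move[6]->U => RUURRRU VALID
Fold 2: move[0]->L => LUURRRU VALID
Fold 3: move[5]->L => LUURRLU INVALID (collision), skipped
Fold 4: move[1]->R => LRURRRU INVALID (collision), skipped

Answer: VVXX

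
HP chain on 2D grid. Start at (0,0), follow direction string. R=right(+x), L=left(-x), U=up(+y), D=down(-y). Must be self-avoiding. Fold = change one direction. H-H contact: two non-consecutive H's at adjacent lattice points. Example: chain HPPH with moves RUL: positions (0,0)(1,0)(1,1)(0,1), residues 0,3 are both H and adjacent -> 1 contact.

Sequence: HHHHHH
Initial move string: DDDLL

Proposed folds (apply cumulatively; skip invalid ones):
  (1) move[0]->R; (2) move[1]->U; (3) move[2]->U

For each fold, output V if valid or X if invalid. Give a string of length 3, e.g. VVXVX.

Answer: VXX

Derivation:
Initial: DDDLL -> [(0, 0), (0, -1), (0, -2), (0, -3), (-1, -3), (-2, -3)]
Fold 1: move[0]->R => RDDLL VALID
Fold 2: move[1]->U => RUDLL INVALID (collision), skipped
Fold 3: move[2]->U => RDULL INVALID (collision), skipped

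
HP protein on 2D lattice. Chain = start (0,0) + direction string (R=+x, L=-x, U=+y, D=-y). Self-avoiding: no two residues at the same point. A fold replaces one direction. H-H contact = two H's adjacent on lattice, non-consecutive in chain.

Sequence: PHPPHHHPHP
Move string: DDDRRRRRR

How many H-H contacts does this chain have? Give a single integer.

Positions: [(0, 0), (0, -1), (0, -2), (0, -3), (1, -3), (2, -3), (3, -3), (4, -3), (5, -3), (6, -3)]
No H-H contacts found.

Answer: 0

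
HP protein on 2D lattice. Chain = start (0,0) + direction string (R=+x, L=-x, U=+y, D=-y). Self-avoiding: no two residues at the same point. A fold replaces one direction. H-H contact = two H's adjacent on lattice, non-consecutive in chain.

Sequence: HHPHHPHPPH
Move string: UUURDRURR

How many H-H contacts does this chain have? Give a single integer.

Answer: 0

Derivation:
Positions: [(0, 0), (0, 1), (0, 2), (0, 3), (1, 3), (1, 2), (2, 2), (2, 3), (3, 3), (4, 3)]
No H-H contacts found.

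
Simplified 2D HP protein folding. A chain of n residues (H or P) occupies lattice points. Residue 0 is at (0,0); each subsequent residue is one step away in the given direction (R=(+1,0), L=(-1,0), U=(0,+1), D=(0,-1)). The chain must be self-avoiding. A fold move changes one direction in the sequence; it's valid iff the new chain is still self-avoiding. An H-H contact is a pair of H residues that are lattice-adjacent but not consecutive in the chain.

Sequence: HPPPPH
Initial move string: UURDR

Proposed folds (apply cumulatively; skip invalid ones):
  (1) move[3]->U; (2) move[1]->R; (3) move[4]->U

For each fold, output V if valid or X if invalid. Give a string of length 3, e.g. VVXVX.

Initial: UURDR -> [(0, 0), (0, 1), (0, 2), (1, 2), (1, 1), (2, 1)]
Fold 1: move[3]->U => UURUR VALID
Fold 2: move[1]->R => URRUR VALID
Fold 3: move[4]->U => URRUU VALID

Answer: VVV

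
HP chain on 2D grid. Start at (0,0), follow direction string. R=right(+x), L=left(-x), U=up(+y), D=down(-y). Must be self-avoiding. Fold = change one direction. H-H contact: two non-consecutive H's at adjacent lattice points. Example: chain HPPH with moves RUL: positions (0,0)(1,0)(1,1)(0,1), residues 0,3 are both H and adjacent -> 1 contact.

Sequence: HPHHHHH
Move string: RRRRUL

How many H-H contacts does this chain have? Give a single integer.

Positions: [(0, 0), (1, 0), (2, 0), (3, 0), (4, 0), (4, 1), (3, 1)]
H-H contact: residue 3 @(3,0) - residue 6 @(3, 1)

Answer: 1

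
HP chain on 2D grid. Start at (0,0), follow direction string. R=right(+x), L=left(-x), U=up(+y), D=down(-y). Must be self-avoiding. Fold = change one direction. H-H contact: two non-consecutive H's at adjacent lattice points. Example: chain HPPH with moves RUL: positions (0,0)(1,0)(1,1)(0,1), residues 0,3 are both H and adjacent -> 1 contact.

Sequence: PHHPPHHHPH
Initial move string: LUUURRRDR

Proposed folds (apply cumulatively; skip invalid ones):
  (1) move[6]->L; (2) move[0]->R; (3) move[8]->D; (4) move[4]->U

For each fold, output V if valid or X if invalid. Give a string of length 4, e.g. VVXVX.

Initial: LUUURRRDR -> [(0, 0), (-1, 0), (-1, 1), (-1, 2), (-1, 3), (0, 3), (1, 3), (2, 3), (2, 2), (3, 2)]
Fold 1: move[6]->L => LUUURRLDR INVALID (collision), skipped
Fold 2: move[0]->R => RUUURRRDR VALID
Fold 3: move[8]->D => RUUURRRDD VALID
Fold 4: move[4]->U => RUUUURRDD VALID

Answer: XVVV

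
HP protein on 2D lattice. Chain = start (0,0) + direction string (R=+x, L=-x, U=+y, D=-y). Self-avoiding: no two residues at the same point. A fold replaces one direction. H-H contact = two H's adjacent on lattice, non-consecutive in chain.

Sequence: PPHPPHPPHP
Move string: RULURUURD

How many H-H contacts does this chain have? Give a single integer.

Answer: 1

Derivation:
Positions: [(0, 0), (1, 0), (1, 1), (0, 1), (0, 2), (1, 2), (1, 3), (1, 4), (2, 4), (2, 3)]
H-H contact: residue 2 @(1,1) - residue 5 @(1, 2)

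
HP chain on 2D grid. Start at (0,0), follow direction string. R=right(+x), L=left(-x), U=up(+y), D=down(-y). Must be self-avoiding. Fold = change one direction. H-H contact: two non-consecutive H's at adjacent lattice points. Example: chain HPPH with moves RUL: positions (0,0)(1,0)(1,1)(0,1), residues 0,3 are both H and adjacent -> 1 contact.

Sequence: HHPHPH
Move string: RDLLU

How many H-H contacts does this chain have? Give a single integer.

Answer: 2

Derivation:
Positions: [(0, 0), (1, 0), (1, -1), (0, -1), (-1, -1), (-1, 0)]
H-H contact: residue 0 @(0,0) - residue 5 @(-1, 0)
H-H contact: residue 0 @(0,0) - residue 3 @(0, -1)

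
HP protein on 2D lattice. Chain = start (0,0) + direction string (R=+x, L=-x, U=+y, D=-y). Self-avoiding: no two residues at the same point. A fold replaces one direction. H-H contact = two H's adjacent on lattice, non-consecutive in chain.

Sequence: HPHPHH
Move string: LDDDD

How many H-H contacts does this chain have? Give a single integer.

Answer: 0

Derivation:
Positions: [(0, 0), (-1, 0), (-1, -1), (-1, -2), (-1, -3), (-1, -4)]
No H-H contacts found.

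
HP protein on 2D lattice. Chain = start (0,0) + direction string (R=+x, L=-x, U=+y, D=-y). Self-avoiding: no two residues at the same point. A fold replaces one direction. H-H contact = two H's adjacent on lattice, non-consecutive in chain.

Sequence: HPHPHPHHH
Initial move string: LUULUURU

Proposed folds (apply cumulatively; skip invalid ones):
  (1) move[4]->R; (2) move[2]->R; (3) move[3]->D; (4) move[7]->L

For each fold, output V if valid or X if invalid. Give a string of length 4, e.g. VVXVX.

Initial: LUULUURU -> [(0, 0), (-1, 0), (-1, 1), (-1, 2), (-2, 2), (-2, 3), (-2, 4), (-1, 4), (-1, 5)]
Fold 1: move[4]->R => LUULRURU INVALID (collision), skipped
Fold 2: move[2]->R => LURLUURU INVALID (collision), skipped
Fold 3: move[3]->D => LUUDUURU INVALID (collision), skipped
Fold 4: move[7]->L => LUULUURL INVALID (collision), skipped

Answer: XXXX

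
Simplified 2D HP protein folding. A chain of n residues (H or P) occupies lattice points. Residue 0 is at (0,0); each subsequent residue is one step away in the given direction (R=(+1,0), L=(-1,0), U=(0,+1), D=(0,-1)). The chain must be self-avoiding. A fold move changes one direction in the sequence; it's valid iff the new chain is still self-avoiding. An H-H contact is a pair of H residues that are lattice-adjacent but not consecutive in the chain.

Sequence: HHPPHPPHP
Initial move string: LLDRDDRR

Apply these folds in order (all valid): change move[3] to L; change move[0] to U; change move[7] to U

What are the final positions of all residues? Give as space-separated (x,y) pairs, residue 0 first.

Answer: (0,0) (0,1) (-1,1) (-1,0) (-2,0) (-2,-1) (-2,-2) (-1,-2) (-1,-1)

Derivation:
Initial moves: LLDRDDRR
Fold: move[3]->L => LLDLDDRR (positions: [(0, 0), (-1, 0), (-2, 0), (-2, -1), (-3, -1), (-3, -2), (-3, -3), (-2, -3), (-1, -3)])
Fold: move[0]->U => ULDLDDRR (positions: [(0, 0), (0, 1), (-1, 1), (-1, 0), (-2, 0), (-2, -1), (-2, -2), (-1, -2), (0, -2)])
Fold: move[7]->U => ULDLDDRU (positions: [(0, 0), (0, 1), (-1, 1), (-1, 0), (-2, 0), (-2, -1), (-2, -2), (-1, -2), (-1, -1)])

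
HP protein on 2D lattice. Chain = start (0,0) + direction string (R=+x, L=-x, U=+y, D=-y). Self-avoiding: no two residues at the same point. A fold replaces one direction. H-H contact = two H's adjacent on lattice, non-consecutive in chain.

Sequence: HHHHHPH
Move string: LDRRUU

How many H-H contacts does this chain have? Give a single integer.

Positions: [(0, 0), (-1, 0), (-1, -1), (0, -1), (1, -1), (1, 0), (1, 1)]
H-H contact: residue 0 @(0,0) - residue 3 @(0, -1)

Answer: 1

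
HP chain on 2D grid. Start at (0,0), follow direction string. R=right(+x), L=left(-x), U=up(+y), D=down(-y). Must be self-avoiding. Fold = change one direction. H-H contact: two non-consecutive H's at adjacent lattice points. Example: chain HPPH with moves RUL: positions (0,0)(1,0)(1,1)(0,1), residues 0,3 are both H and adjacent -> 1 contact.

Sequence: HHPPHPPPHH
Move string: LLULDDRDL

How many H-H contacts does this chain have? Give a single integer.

Positions: [(0, 0), (-1, 0), (-2, 0), (-2, 1), (-3, 1), (-3, 0), (-3, -1), (-2, -1), (-2, -2), (-3, -2)]
No H-H contacts found.

Answer: 0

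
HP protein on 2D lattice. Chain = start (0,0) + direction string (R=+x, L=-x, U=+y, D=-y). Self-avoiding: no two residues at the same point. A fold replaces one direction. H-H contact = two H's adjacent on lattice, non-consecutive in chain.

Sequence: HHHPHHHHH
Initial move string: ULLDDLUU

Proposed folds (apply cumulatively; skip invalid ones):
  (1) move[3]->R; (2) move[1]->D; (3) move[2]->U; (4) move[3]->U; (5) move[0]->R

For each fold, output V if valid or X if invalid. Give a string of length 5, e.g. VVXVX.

Initial: ULLDDLUU -> [(0, 0), (0, 1), (-1, 1), (-2, 1), (-2, 0), (-2, -1), (-3, -1), (-3, 0), (-3, 1)]
Fold 1: move[3]->R => ULLRDLUU INVALID (collision), skipped
Fold 2: move[1]->D => UDLDDLUU INVALID (collision), skipped
Fold 3: move[2]->U => ULUDDLUU INVALID (collision), skipped
Fold 4: move[3]->U => ULLUDLUU INVALID (collision), skipped
Fold 5: move[0]->R => RLLDDLUU INVALID (collision), skipped

Answer: XXXXX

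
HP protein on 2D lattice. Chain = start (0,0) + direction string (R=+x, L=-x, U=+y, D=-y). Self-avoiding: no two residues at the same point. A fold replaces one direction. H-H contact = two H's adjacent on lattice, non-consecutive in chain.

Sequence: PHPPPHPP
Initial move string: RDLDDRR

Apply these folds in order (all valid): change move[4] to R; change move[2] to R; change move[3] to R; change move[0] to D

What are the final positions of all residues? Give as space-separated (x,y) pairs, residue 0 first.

Answer: (0,0) (0,-1) (0,-2) (1,-2) (2,-2) (3,-2) (4,-2) (5,-2)

Derivation:
Initial moves: RDLDDRR
Fold: move[4]->R => RDLDRRR (positions: [(0, 0), (1, 0), (1, -1), (0, -1), (0, -2), (1, -2), (2, -2), (3, -2)])
Fold: move[2]->R => RDRDRRR (positions: [(0, 0), (1, 0), (1, -1), (2, -1), (2, -2), (3, -2), (4, -2), (5, -2)])
Fold: move[3]->R => RDRRRRR (positions: [(0, 0), (1, 0), (1, -1), (2, -1), (3, -1), (4, -1), (5, -1), (6, -1)])
Fold: move[0]->D => DDRRRRR (positions: [(0, 0), (0, -1), (0, -2), (1, -2), (2, -2), (3, -2), (4, -2), (5, -2)])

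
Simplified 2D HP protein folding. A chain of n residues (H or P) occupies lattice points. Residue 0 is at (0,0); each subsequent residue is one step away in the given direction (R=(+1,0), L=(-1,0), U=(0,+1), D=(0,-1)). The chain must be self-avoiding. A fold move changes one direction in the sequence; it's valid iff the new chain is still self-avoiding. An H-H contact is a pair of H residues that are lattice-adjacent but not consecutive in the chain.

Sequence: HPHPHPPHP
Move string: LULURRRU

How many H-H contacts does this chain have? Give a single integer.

Answer: 0

Derivation:
Positions: [(0, 0), (-1, 0), (-1, 1), (-2, 1), (-2, 2), (-1, 2), (0, 2), (1, 2), (1, 3)]
No H-H contacts found.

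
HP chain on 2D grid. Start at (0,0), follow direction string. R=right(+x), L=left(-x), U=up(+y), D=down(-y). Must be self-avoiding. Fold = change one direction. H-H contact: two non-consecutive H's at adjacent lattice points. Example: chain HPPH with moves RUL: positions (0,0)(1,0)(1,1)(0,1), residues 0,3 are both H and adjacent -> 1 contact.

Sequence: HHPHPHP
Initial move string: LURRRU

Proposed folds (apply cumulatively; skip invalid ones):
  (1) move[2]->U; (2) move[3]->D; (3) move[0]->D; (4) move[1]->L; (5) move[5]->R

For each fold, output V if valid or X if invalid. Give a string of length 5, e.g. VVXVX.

Answer: VXXVV

Derivation:
Initial: LURRRU -> [(0, 0), (-1, 0), (-1, 1), (0, 1), (1, 1), (2, 1), (2, 2)]
Fold 1: move[2]->U => LUURRU VALID
Fold 2: move[3]->D => LUUDRU INVALID (collision), skipped
Fold 3: move[0]->D => DUURRU INVALID (collision), skipped
Fold 4: move[1]->L => LLURRU VALID
Fold 5: move[5]->R => LLURRR VALID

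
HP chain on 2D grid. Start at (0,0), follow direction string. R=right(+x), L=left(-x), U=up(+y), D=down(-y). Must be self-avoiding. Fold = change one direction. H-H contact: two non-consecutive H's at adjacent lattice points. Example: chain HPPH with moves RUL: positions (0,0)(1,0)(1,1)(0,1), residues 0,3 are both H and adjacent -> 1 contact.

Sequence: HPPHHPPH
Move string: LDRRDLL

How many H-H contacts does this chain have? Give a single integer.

Positions: [(0, 0), (-1, 0), (-1, -1), (0, -1), (1, -1), (1, -2), (0, -2), (-1, -2)]
H-H contact: residue 0 @(0,0) - residue 3 @(0, -1)

Answer: 1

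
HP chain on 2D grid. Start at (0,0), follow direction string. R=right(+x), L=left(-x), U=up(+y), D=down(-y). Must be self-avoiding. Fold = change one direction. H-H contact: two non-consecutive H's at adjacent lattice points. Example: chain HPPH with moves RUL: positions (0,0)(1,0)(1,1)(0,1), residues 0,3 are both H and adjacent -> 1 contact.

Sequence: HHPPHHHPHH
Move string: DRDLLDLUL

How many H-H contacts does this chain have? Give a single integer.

Answer: 2

Derivation:
Positions: [(0, 0), (0, -1), (1, -1), (1, -2), (0, -2), (-1, -2), (-1, -3), (-2, -3), (-2, -2), (-3, -2)]
H-H contact: residue 1 @(0,-1) - residue 4 @(0, -2)
H-H contact: residue 5 @(-1,-2) - residue 8 @(-2, -2)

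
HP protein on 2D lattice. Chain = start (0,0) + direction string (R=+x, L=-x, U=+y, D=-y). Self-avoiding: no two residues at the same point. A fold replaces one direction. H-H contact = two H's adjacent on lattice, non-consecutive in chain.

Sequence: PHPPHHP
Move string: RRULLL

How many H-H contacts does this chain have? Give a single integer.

Positions: [(0, 0), (1, 0), (2, 0), (2, 1), (1, 1), (0, 1), (-1, 1)]
H-H contact: residue 1 @(1,0) - residue 4 @(1, 1)

Answer: 1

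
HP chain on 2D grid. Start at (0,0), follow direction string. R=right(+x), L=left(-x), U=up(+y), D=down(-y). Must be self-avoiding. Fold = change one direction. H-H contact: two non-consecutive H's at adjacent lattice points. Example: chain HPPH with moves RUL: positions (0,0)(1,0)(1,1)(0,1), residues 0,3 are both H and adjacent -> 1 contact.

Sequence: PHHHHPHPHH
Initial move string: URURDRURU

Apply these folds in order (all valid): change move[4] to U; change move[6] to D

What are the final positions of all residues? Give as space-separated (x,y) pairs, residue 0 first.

Answer: (0,0) (0,1) (1,1) (1,2) (2,2) (2,3) (3,3) (3,2) (4,2) (4,3)

Derivation:
Initial moves: URURDRURU
Fold: move[4]->U => URURURURU (positions: [(0, 0), (0, 1), (1, 1), (1, 2), (2, 2), (2, 3), (3, 3), (3, 4), (4, 4), (4, 5)])
Fold: move[6]->D => URURURDRU (positions: [(0, 0), (0, 1), (1, 1), (1, 2), (2, 2), (2, 3), (3, 3), (3, 2), (4, 2), (4, 3)])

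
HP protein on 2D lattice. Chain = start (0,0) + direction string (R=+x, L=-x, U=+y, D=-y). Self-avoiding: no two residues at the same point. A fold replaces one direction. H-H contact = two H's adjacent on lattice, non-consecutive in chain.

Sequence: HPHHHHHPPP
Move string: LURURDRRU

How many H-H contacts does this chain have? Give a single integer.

Answer: 2

Derivation:
Positions: [(0, 0), (-1, 0), (-1, 1), (0, 1), (0, 2), (1, 2), (1, 1), (2, 1), (3, 1), (3, 2)]
H-H contact: residue 0 @(0,0) - residue 3 @(0, 1)
H-H contact: residue 3 @(0,1) - residue 6 @(1, 1)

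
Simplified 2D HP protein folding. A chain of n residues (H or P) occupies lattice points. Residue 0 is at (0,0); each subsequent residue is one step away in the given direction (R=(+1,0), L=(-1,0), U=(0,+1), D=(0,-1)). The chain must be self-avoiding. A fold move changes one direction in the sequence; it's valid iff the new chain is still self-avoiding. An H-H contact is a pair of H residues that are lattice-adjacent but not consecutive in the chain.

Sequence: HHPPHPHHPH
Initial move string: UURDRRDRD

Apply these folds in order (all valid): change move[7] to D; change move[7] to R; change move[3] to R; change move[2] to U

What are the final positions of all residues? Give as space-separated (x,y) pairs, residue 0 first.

Answer: (0,0) (0,1) (0,2) (0,3) (1,3) (2,3) (3,3) (3,2) (4,2) (4,1)

Derivation:
Initial moves: UURDRRDRD
Fold: move[7]->D => UURDRRDDD (positions: [(0, 0), (0, 1), (0, 2), (1, 2), (1, 1), (2, 1), (3, 1), (3, 0), (3, -1), (3, -2)])
Fold: move[7]->R => UURDRRDRD (positions: [(0, 0), (0, 1), (0, 2), (1, 2), (1, 1), (2, 1), (3, 1), (3, 0), (4, 0), (4, -1)])
Fold: move[3]->R => UURRRRDRD (positions: [(0, 0), (0, 1), (0, 2), (1, 2), (2, 2), (3, 2), (4, 2), (4, 1), (5, 1), (5, 0)])
Fold: move[2]->U => UUURRRDRD (positions: [(0, 0), (0, 1), (0, 2), (0, 3), (1, 3), (2, 3), (3, 3), (3, 2), (4, 2), (4, 1)])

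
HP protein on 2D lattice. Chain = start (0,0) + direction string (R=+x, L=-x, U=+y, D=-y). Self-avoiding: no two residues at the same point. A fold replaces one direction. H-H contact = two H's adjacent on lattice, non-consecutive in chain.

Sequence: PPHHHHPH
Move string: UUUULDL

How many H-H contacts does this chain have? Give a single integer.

Positions: [(0, 0), (0, 1), (0, 2), (0, 3), (0, 4), (-1, 4), (-1, 3), (-2, 3)]
No H-H contacts found.

Answer: 0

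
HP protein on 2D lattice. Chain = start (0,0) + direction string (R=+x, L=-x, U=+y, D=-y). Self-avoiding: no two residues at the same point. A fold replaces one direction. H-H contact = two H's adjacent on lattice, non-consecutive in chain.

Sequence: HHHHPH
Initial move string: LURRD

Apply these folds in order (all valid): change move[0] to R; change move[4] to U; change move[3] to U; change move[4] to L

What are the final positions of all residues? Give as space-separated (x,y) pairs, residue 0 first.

Initial moves: LURRD
Fold: move[0]->R => RURRD (positions: [(0, 0), (1, 0), (1, 1), (2, 1), (3, 1), (3, 0)])
Fold: move[4]->U => RURRU (positions: [(0, 0), (1, 0), (1, 1), (2, 1), (3, 1), (3, 2)])
Fold: move[3]->U => RURUU (positions: [(0, 0), (1, 0), (1, 1), (2, 1), (2, 2), (2, 3)])
Fold: move[4]->L => RURUL (positions: [(0, 0), (1, 0), (1, 1), (2, 1), (2, 2), (1, 2)])

Answer: (0,0) (1,0) (1,1) (2,1) (2,2) (1,2)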